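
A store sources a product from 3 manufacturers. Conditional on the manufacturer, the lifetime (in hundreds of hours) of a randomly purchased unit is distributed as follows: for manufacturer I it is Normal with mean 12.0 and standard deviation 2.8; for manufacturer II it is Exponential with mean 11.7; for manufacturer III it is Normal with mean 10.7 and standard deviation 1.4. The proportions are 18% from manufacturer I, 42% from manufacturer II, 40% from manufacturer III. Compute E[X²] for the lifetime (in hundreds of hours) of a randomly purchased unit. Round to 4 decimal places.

188.8988

For each component E[X²] = Var + (mean)², giving I: 151.84; II: 273.78; III: 116.45.
Overall E[X²] = 0.18·151.84 + 0.42·273.78 + 0.4·116.45 = 188.899.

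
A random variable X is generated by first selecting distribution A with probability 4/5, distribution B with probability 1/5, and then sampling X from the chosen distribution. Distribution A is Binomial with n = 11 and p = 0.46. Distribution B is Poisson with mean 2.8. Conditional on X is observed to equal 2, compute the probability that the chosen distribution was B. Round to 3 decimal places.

0.567

Likelihoods P(X=2 | ·): A: 0.0454383; B: 0.238375.
Posterior ∝ prior × likelihood. Numerator for B: 0.2·0.238375 = 0.0476751.
Normalizing constant: 0.8·0.0454383 + 0.2·0.238375 = 0.0840257.
P(B | observation) = 0.0476751 / 0.0840257 = 0.567387.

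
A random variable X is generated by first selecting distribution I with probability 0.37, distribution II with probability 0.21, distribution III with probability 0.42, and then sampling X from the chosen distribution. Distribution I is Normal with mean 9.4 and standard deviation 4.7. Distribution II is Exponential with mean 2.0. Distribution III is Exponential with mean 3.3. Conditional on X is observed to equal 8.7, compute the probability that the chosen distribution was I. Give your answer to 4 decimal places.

0.7479

Likelihoods f(8.7 | ·): I: 0.0839451; II: 0.00645341; III: 0.0217034.
Posterior ∝ prior × likelihood. Numerator for I: 0.37·0.0839451 = 0.0310597.
Normalizing constant: 0.37·0.0839451 + 0.21·0.00645341 + 0.42·0.0217034 = 0.0415303.
P(I | observation) = 0.0310597 / 0.0415303 = 0.74788.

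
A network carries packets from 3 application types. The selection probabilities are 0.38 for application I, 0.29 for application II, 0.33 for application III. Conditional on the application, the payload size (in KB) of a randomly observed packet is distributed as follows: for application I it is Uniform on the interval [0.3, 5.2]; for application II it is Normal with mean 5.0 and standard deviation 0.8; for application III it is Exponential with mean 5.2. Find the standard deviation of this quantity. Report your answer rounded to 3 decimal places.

Per component, I: μ=2.75, E[X²]=9.56333; II: μ=5, E[X²]=25.64; III: μ=5.2, E[X²]=54.08.
E[X] = 0.38·2.75 + 0.29·5 + 0.33·5.2 = 4.211.
E[X²] = 0.38·9.56333 + 0.29·25.64 + 0.33·54.08 = 28.9161.
Var(X) = E[X²] − (E[X])² = 28.9161 − 17.7325 = 11.1835.
SD(X) = √11.1835 = 3.34418.

3.344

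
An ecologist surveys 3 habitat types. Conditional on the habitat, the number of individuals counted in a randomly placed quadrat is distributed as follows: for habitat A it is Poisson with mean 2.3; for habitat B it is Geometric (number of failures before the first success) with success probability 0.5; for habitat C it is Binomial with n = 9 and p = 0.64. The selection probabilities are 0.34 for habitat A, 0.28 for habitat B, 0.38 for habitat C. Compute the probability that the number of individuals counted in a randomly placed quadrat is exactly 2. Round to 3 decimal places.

0.130

Conditional on each habitat, P(X = 2): A: 0.265185; B: 0.125; C: 0.0115553.
By total probability, P(X = 2) = 0.34·0.265185 + 0.28·0.125 + 0.38·0.0115553 = 0.129554.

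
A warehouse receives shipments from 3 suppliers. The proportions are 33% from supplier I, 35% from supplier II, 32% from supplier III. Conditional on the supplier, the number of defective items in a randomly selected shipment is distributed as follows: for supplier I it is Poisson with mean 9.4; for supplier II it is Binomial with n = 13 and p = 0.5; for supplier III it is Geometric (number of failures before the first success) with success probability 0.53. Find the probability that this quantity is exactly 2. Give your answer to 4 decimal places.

Conditional on each supplier, P(X = 2): I: 0.00365475; II: 0.00952148; III: 0.117077.
By total probability, P(X = 2) = 0.33·0.00365475 + 0.35·0.00952148 + 0.32·0.117077 = 0.0420032.

0.0420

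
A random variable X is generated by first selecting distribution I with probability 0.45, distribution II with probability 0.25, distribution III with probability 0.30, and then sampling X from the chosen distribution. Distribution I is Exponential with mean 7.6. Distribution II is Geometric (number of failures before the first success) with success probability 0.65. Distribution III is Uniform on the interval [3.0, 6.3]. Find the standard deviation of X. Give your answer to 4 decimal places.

Per component, I: μ=7.6, E[X²]=115.52; II: μ=0.538462, E[X²]=1.11834; III: μ=4.65, E[X²]=22.53.
E[X] = 0.45·7.6 + 0.25·0.538462 + 0.3·4.65 = 4.94962.
E[X²] = 0.45·115.52 + 0.25·1.11834 + 0.3·22.53 = 59.0226.
Var(X) = E[X²] − (E[X])² = 59.0226 − 24.4987 = 34.5239.
SD(X) = √34.5239 = 5.8757.

5.8757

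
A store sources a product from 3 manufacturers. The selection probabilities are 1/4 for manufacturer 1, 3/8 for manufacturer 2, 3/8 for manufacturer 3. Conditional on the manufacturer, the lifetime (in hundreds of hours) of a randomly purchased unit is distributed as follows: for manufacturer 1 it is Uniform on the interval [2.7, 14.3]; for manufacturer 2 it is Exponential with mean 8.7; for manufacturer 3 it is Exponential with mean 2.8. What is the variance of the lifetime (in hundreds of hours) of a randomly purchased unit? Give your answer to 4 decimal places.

Per component, 1: μ=8.5, E[X²]=83.4633; 2: μ=8.7, E[X²]=151.38; 3: μ=2.8, E[X²]=15.68.
E[X] = 0.25·8.5 + 0.375·8.7 + 0.375·2.8 = 6.4375.
E[X²] = 0.25·83.4633 + 0.375·151.38 + 0.375·15.68 = 83.5133.
Var(X) = E[X²] − (E[X])² = 83.5133 − 41.4414 = 42.0719.

42.0719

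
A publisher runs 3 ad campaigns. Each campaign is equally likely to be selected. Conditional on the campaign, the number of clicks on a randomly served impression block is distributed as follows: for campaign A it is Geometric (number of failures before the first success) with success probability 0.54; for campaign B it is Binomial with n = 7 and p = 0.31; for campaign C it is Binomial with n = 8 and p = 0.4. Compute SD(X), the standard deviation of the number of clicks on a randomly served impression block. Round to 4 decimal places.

Per component, A: μ=0.851852, E[X²]=2.30316; B: μ=2.17, E[X²]=6.2062; C: μ=3.2, E[X²]=12.16.
E[X] = 0.333333·0.851852 + 0.333333·2.17 + 0.333333·3.2 = 2.07395.
E[X²] = 0.333333·2.30316 + 0.333333·6.2062 + 0.333333·12.16 = 6.88979.
Var(X) = E[X²] − (E[X])² = 6.88979 − 4.30127 = 2.58851.
SD(X) = √2.58851 = 1.60889.

1.6089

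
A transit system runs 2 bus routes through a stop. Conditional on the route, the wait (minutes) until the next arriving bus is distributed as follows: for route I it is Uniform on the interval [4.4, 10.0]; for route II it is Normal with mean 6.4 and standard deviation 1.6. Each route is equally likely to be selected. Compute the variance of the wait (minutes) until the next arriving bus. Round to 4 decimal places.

2.7467

Per component, I: μ=7.2, E[X²]=54.4533; II: μ=6.4, E[X²]=43.52.
E[X] = 0.5·7.2 + 0.5·6.4 = 6.8.
E[X²] = 0.5·54.4533 + 0.5·43.52 = 48.9867.
Var(X) = E[X²] − (E[X])² = 48.9867 − 46.24 = 2.74667.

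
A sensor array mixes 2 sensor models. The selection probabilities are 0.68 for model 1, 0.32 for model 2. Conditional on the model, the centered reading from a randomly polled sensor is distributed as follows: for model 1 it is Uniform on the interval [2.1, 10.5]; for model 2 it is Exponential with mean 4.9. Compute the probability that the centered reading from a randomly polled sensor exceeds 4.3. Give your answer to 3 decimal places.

Conditional on each model, P(X > 4.3): 1: 0.738095; 2: 0.4158.
By total probability, P(X > 4.3) = 0.68·0.738095 + 0.32·0.4158 = 0.634961.

0.635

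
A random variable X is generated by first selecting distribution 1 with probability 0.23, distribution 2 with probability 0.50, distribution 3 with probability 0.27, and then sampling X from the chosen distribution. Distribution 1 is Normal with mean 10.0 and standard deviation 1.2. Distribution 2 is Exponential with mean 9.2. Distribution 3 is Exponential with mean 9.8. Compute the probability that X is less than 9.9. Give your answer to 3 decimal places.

0.609

Conditional on each component, P(X < 9.9): 1: 0.466793; 2: 0.659073; 3: 0.635855.
By total probability, P(X < 9.9) = 0.23·0.466793 + 0.5·0.659073 + 0.27·0.635855 = 0.60858.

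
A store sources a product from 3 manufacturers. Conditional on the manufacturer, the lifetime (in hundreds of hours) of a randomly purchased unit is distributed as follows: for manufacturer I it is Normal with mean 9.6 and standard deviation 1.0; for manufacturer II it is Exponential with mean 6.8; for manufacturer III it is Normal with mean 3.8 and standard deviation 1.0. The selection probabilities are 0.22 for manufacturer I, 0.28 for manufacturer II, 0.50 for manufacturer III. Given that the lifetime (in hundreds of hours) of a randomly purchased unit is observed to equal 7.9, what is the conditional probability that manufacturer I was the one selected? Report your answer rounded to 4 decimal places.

0.6154

Likelihoods f(7.9 | ·): I: 0.0940491; II: 0.0460196; III: 8.92617e-05.
Posterior ∝ prior × likelihood. Numerator for I: 0.22·0.0940491 = 0.0206908.
Normalizing constant: 0.22·0.0940491 + 0.28·0.0460196 + 0.5·8.92617e-05 = 0.0336209.
P(I | observation) = 0.0206908 / 0.0336209 = 0.615414.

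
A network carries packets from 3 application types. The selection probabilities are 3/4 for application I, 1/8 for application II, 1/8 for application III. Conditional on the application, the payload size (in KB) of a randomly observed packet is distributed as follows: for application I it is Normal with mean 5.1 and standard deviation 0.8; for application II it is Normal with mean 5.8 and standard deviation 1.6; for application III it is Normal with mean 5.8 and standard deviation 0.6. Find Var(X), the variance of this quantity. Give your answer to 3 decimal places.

Per component, I: μ=5.1, E[X²]=26.65; II: μ=5.8, E[X²]=36.2; III: μ=5.8, E[X²]=34.
E[X] = 0.75·5.1 + 0.125·5.8 + 0.125·5.8 = 5.275.
E[X²] = 0.75·26.65 + 0.125·36.2 + 0.125·34 = 28.7625.
Var(X) = E[X²] − (E[X])² = 28.7625 − 27.8256 = 0.936875.

0.937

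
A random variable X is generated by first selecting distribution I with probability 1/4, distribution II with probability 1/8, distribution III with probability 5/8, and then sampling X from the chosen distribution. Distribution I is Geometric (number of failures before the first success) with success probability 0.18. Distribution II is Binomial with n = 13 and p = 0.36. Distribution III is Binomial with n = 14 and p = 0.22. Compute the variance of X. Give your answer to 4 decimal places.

Per component, I: μ=4.55556, E[X²]=46.0617; II: μ=4.68, E[X²]=24.8976; III: μ=3.08, E[X²]=11.8888.
E[X] = 0.25·4.55556 + 0.125·4.68 + 0.625·3.08 = 3.64889.
E[X²] = 0.25·46.0617 + 0.125·24.8976 + 0.625·11.8888 = 22.0581.
Var(X) = E[X²] − (E[X])² = 22.0581 − 13.3144 = 8.74374.

8.7437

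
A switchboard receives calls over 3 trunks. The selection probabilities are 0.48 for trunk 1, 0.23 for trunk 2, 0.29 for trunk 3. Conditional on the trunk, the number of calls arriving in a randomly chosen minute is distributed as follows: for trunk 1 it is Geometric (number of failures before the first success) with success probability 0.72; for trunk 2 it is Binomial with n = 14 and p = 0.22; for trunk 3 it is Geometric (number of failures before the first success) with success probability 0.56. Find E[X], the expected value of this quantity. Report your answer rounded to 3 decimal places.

Component means — 1: 0.388889; 2: 3.08; 3: 0.785714.
E[X] = 0.48·0.388889 + 0.23·3.08 + 0.29·0.785714 = 1.12292.

1.123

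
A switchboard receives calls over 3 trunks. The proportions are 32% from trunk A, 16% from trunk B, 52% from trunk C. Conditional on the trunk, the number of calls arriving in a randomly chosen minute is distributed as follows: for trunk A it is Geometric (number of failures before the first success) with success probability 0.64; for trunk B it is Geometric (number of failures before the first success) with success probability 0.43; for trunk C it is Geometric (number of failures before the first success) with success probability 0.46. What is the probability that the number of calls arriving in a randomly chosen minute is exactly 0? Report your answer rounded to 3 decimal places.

Conditional on each trunk, P(X = 0): A: 0.64; B: 0.43; C: 0.46.
By total probability, P(X = 0) = 0.32·0.64 + 0.16·0.43 + 0.52·0.46 = 0.5128.

0.513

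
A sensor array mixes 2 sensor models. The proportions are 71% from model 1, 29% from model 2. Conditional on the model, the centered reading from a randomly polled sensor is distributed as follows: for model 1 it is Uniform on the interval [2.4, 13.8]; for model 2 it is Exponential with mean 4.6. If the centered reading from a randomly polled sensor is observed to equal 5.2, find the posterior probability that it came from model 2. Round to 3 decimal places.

0.246

Likelihoods f(5.2 | ·): 1: 0.0877193; 2: 0.0701941.
Posterior ∝ prior × likelihood. Numerator for 2: 0.29·0.0701941 = 0.0203563.
Normalizing constant: 0.71·0.0877193 + 0.29·0.0701941 = 0.082637.
P(2 | observation) = 0.0203563 / 0.082637 = 0.246334.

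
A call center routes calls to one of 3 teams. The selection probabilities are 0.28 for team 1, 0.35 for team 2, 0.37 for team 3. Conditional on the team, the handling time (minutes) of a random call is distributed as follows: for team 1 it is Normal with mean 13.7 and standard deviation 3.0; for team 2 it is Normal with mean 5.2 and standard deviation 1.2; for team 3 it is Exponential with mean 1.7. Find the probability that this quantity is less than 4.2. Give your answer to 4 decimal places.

0.4098

Conditional on each team, P(X < 4.2): 1: 0.000770985; 2: 0.202328; 3: 0.915465.
By total probability, P(X < 4.2) = 0.28·0.000770985 + 0.35·0.202328 + 0.37·0.915465 = 0.409753.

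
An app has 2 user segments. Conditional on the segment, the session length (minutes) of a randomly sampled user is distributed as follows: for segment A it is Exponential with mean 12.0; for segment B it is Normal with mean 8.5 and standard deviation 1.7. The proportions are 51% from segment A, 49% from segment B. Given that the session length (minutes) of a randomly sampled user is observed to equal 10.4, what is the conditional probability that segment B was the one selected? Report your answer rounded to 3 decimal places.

Likelihoods f(10.4 | ·): A: 0.0350292; B: 0.125665.
Posterior ∝ prior × likelihood. Numerator for B: 0.49·0.125665 = 0.0615759.
Normalizing constant: 0.51·0.0350292 + 0.49·0.125665 = 0.0794408.
P(B | observation) = 0.0615759 / 0.0794408 = 0.775117.

0.775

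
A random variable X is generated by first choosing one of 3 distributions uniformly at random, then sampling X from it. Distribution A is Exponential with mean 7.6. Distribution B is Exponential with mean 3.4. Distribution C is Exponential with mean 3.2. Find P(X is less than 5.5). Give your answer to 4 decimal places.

0.7125

Conditional on each component, P(X < 5.5): A: 0.515038; B: 0.801635; C: 0.82071.
By total probability, P(X < 5.5) = 0.333333·0.515038 + 0.333333·0.801635 + 0.333333·0.82071 = 0.712461.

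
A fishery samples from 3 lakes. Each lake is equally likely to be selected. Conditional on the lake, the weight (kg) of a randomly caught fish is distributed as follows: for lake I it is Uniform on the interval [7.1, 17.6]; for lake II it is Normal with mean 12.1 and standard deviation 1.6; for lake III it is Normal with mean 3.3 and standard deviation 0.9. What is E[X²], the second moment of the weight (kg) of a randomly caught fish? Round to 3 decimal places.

For each component E[X²] = Var + (mean)², giving I: 161.71; II: 148.97; III: 11.7.
Overall E[X²] = 0.333333·161.71 + 0.333333·148.97 + 0.333333·11.7 = 107.46.

107.460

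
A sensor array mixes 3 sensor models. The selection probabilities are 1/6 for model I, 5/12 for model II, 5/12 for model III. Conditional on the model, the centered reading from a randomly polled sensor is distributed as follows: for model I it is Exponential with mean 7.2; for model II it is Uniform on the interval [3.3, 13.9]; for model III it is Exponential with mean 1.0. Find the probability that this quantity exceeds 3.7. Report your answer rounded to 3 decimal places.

0.511

Conditional on each model, P(X > 3.7): I: 0.598165; II: 0.962264; III: 0.0247235.
By total probability, P(X > 3.7) = 0.166667·0.598165 + 0.416667·0.962264 + 0.416667·0.0247235 = 0.510939.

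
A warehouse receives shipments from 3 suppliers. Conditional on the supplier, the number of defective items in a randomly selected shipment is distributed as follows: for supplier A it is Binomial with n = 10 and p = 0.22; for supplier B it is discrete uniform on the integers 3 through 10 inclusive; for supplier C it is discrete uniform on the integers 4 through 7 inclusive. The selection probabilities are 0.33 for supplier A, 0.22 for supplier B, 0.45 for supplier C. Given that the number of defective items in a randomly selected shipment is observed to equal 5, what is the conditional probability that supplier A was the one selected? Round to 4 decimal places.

0.0812

Likelihoods P(X=5 | ·): A: 0.0374962; B: 0.125; C: 0.25.
Posterior ∝ prior × likelihood. Numerator for A: 0.33·0.0374962 = 0.0123737.
Normalizing constant: 0.33·0.0374962 + 0.22·0.125 + 0.45·0.25 = 0.152374.
P(A | observation) = 0.0123737 / 0.152374 = 0.0812065.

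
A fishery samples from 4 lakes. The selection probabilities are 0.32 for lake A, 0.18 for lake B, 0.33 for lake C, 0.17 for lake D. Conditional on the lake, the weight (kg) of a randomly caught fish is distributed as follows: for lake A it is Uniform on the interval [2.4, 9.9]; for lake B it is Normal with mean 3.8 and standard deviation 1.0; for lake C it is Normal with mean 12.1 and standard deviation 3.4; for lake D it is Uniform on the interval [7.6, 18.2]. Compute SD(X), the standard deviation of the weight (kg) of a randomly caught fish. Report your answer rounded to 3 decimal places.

Per component, A: μ=6.15, E[X²]=42.51; B: μ=3.8, E[X²]=15.44; C: μ=12.1, E[X²]=157.97; D: μ=12.9, E[X²]=175.773.
E[X] = 0.32·6.15 + 0.18·3.8 + 0.33·12.1 + 0.17·12.9 = 8.838.
E[X²] = 0.32·42.51 + 0.18·15.44 + 0.33·157.97 + 0.17·175.773 = 98.394.
Var(X) = E[X²] − (E[X])² = 98.394 − 78.1102 = 20.2837.
SD(X) = √20.2837 = 4.50375.

4.504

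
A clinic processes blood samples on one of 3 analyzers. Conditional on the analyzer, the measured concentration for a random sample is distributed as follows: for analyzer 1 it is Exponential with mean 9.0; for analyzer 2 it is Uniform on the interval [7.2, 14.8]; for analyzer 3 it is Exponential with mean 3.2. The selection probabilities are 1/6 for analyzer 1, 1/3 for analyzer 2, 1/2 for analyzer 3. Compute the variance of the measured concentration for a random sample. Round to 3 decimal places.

33.390

Per component, 1: μ=9, E[X²]=162; 2: μ=11, E[X²]=125.813; 3: μ=3.2, E[X²]=20.48.
E[X] = 0.166667·9 + 0.333333·11 + 0.5·3.2 = 6.76667.
E[X²] = 0.166667·162 + 0.333333·125.813 + 0.5·20.48 = 79.1778.
Var(X) = E[X²] − (E[X])² = 79.1778 − 45.7878 = 33.39.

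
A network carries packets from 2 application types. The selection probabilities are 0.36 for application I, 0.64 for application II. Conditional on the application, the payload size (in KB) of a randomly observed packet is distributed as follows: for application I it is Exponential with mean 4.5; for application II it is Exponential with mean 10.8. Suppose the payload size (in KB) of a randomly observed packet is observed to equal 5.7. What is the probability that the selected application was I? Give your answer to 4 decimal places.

Likelihoods f(5.7 | ·): I: 0.0626154; II: 0.0546217.
Posterior ∝ prior × likelihood. Numerator for I: 0.36·0.0626154 = 0.0225415.
Normalizing constant: 0.36·0.0626154 + 0.64·0.0546217 = 0.0574994.
P(I | observation) = 0.0225415 / 0.0574994 = 0.392031.

0.3920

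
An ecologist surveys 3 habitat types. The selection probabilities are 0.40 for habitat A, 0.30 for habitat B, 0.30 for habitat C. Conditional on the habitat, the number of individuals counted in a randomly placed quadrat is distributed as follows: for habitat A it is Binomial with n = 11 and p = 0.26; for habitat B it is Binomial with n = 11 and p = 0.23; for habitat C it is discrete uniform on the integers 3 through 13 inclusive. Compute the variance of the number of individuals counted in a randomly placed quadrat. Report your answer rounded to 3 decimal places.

Per component, A: μ=2.86, E[X²]=10.296; B: μ=2.53, E[X²]=8.349; C: μ=8, E[X²]=74.
E[X] = 0.4·2.86 + 0.3·2.53 + 0.3·8 = 4.303.
E[X²] = 0.4·10.296 + 0.3·8.349 + 0.3·74 = 28.8231.
Var(X) = E[X²] − (E[X])² = 28.8231 − 18.5158 = 10.3073.

10.307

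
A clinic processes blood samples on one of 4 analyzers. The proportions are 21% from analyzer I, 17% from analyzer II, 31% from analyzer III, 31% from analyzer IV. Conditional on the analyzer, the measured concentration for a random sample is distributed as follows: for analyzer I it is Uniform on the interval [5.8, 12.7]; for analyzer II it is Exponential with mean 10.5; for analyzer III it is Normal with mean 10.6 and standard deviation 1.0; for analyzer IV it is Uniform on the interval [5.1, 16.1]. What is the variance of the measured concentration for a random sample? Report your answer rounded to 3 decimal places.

23.306

Per component, I: μ=9.25, E[X²]=89.53; II: μ=10.5, E[X²]=220.5; III: μ=10.6, E[X²]=113.36; IV: μ=10.6, E[X²]=122.443.
E[X] = 0.21·9.25 + 0.17·10.5 + 0.31·10.6 + 0.31·10.6 = 10.2995.
E[X²] = 0.21·89.53 + 0.17·220.5 + 0.31·113.36 + 0.31·122.443 = 129.385.
Var(X) = E[X²] − (E[X])² = 129.385 − 106.08 = 23.3056.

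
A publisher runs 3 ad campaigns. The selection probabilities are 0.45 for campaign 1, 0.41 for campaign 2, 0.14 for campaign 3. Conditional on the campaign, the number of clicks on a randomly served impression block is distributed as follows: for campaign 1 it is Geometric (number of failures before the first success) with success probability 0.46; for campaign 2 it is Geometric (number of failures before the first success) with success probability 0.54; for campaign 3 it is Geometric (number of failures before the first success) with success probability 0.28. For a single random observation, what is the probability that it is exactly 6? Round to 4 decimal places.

0.0127

Conditional on each campaign, P(X = 6): 1: 0.0114057; 2: 0.00511612; 3: 0.0390079.
By total probability, P(X = 6) = 0.45·0.0114057 + 0.41·0.00511612 + 0.14·0.0390079 = 0.0126913.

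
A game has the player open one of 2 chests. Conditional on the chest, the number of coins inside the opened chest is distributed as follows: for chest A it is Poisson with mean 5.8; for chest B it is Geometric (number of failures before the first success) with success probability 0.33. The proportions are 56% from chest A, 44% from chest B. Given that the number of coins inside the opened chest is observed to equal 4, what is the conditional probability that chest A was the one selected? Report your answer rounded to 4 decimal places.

0.7321

Likelihoods P(X=4 | ·): A: 0.142755; B: 0.0664987.
Posterior ∝ prior × likelihood. Numerator for A: 0.56·0.142755 = 0.0799431.
Normalizing constant: 0.56·0.142755 + 0.44·0.0664987 = 0.109202.
P(A | observation) = 0.0799431 / 0.109202 = 0.732063.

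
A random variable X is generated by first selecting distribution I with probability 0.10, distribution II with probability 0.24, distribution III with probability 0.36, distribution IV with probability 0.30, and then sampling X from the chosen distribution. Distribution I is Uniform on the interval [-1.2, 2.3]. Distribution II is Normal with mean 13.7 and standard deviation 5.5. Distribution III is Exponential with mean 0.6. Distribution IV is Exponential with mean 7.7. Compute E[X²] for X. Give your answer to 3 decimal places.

For each component E[X²] = Var + (mean)², giving I: 1.32333; II: 217.94; III: 0.72; IV: 118.58.
Overall E[X²] = 0.1·1.32333 + 0.24·217.94 + 0.36·0.72 + 0.3·118.58 = 88.2711.

88.271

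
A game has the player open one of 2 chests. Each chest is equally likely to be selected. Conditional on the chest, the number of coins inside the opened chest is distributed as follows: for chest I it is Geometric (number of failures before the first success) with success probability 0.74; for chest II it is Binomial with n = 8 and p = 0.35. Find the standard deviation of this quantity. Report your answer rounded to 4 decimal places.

1.6268

Per component, I: μ=0.351351, E[X²]=0.598247; II: μ=2.8, E[X²]=9.66.
E[X] = 0.5·0.351351 + 0.5·2.8 = 1.57568.
E[X²] = 0.5·0.598247 + 0.5·9.66 = 5.12912.
Var(X) = E[X²] − (E[X])² = 5.12912 − 2.48275 = 2.64637.
SD(X) = √2.64637 = 1.62677.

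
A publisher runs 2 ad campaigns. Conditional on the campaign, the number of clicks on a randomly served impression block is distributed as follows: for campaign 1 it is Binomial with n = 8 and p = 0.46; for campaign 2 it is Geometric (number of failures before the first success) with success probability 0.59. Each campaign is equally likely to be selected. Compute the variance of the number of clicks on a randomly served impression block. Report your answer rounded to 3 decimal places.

3.810

Per component, 1: μ=3.68, E[X²]=15.5296; 2: μ=0.694915, E[X²]=1.66073.
E[X] = 0.5·3.68 + 0.5·0.694915 = 2.18746.
E[X²] = 0.5·15.5296 + 0.5·1.66073 = 8.59516.
Var(X) = E[X²] − (E[X])² = 8.59516 − 4.78497 = 3.81019.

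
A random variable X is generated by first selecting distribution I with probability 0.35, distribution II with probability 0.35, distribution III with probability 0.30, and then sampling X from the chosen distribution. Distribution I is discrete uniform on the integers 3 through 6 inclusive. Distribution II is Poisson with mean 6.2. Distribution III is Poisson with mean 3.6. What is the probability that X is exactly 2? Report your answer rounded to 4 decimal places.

0.0668

Conditional on each component, P(X = 2): I: 0; II: 0.0390057; III: 0.177058.
By total probability, P(X = 2) = 0.35·0 + 0.35·0.0390057 + 0.3·0.177058 = 0.0667693.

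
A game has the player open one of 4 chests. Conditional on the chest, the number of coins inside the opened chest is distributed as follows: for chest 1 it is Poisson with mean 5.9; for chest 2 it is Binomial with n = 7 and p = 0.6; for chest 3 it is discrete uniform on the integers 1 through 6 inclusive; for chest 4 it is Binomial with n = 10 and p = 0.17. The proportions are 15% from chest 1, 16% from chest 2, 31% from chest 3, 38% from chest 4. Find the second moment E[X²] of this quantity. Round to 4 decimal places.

For each component E[X²] = Var + (mean)², giving 1: 40.71; 2: 19.32; 3: 15.1667; 4: 4.301.
Overall E[X²] = 0.15·40.71 + 0.16·19.32 + 0.31·15.1667 + 0.38·4.301 = 15.5337.

15.5337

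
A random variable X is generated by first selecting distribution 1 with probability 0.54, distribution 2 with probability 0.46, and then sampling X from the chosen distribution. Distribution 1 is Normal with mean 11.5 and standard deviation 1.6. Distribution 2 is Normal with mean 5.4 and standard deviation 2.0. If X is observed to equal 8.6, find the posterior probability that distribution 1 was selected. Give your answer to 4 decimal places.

0.5052

Likelihoods f(8.6 | ·): 1: 0.0482422; 2: 0.0554604.
Posterior ∝ prior × likelihood. Numerator for 1: 0.54·0.0482422 = 0.0260508.
Normalizing constant: 0.54·0.0482422 + 0.46·0.0554604 = 0.0515626.
P(1 | observation) = 0.0260508 / 0.0515626 = 0.505227.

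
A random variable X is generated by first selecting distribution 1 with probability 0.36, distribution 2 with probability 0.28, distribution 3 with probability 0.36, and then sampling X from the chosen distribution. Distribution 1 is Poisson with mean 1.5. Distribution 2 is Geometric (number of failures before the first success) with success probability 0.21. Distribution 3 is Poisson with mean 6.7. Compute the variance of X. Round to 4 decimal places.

Per component, 1: μ=1.5, E[X²]=3.75; 2: μ=3.7619, E[X²]=32.0658; 3: μ=6.7, E[X²]=51.59.
E[X] = 0.36·1.5 + 0.28·3.7619 + 0.36·6.7 = 4.00533.
E[X²] = 0.36·3.75 + 0.28·32.0658 + 0.36·51.59 = 28.9008.
Var(X) = E[X²] − (E[X])² = 28.9008 − 16.0427 = 12.8581.

12.8581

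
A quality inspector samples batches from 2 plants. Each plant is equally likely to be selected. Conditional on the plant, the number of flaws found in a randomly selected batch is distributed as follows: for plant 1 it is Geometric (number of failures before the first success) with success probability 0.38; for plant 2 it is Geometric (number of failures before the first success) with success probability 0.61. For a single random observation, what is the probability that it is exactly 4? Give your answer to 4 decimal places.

Conditional on each plant, P(X = 4): 1: 0.0561501; 2: 0.014112.
By total probability, P(X = 4) = 0.5·0.0561501 + 0.5·0.014112 = 0.035131.

0.0351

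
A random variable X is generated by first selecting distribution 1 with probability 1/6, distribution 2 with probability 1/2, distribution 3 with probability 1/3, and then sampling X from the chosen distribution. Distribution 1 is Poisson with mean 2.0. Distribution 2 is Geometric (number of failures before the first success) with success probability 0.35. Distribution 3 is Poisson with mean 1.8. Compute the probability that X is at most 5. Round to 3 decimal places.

Conditional on each component, P(X ≤ 5): 1: 0.983436; 2: 0.924581; 3: 0.989622.
By total probability, P(X ≤ 5) = 0.166667·0.983436 + 0.5·0.924581 + 0.333333·0.989622 = 0.956071.

0.956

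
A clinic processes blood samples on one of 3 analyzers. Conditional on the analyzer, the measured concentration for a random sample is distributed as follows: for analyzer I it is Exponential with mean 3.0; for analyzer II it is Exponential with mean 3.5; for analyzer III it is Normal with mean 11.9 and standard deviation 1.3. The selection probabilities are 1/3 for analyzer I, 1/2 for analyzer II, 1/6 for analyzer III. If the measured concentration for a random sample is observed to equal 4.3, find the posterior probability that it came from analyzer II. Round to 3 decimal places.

0.612

Likelihoods f(4.3 | ·): I: 0.0795042; II: 0.0836316; III: 1.16256e-08.
Posterior ∝ prior × likelihood. Numerator for II: 0.5·0.0836316 = 0.0418158.
Normalizing constant: 0.333333·0.0795042 + 0.5·0.0836316 + 0.166667·1.16256e-08 = 0.0683172.
P(II | observation) = 0.0418158 / 0.0683172 = 0.612083.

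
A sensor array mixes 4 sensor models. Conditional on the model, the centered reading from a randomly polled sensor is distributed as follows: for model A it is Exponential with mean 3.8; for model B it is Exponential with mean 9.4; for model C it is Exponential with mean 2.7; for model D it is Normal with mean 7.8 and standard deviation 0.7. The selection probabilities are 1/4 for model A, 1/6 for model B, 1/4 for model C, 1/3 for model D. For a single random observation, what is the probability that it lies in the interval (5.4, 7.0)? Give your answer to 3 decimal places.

Conditional on each model, P(5.4 < X < 7.0): A: 0.0829763; B: 0.0881184; C: 0.0605095; D: 0.126246.
By total probability, P(5.4 < X < 7.0) = 0.25·0.0829763 + 0.166667·0.0881184 + 0.25·0.0605095 + 0.333333·0.126246 = 0.0926397.

0.093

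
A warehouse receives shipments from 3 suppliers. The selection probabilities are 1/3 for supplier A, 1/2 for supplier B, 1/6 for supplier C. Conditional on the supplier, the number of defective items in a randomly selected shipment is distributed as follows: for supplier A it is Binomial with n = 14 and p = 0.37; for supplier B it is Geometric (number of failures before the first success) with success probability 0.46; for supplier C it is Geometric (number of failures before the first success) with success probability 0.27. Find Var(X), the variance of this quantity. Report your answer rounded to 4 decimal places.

Per component, A: μ=5.18, E[X²]=30.0958; B: μ=1.17391, E[X²]=3.93006; C: μ=2.7037, E[X²]=17.3237.
E[X] = 0.333333·5.18 + 0.5·1.17391 + 0.166667·2.7037 = 2.76424.
E[X²] = 0.333333·30.0958 + 0.5·3.93006 + 0.166667·17.3237 = 14.8843.
Var(X) = E[X²] − (E[X])² = 14.8843 − 7.64103 = 7.24322.

7.2432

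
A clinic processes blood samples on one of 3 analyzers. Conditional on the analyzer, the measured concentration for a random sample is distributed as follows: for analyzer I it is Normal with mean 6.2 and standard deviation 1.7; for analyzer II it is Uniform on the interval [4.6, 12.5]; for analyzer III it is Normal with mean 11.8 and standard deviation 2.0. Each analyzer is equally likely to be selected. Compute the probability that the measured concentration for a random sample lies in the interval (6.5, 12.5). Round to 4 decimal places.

0.6074

Conditional on each analyzer, P(6.5 < X < 12.5): I: 0.429857; II: 0.759494; III: 0.632806.
By total probability, P(6.5 < X < 12.5) = 0.333333·0.429857 + 0.333333·0.759494 + 0.333333·0.632806 = 0.607386.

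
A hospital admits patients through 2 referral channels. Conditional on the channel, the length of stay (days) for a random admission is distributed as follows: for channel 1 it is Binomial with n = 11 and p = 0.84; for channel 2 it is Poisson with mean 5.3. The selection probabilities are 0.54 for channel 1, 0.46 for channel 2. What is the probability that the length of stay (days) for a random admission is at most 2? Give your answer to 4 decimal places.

0.0467

Conditional on each channel, P(X ≤ 2): 1: 2.77022e-06; 2: 0.101554.
By total probability, P(X ≤ 2) = 0.54·2.77022e-06 + 0.46·0.101554 = 0.0467163.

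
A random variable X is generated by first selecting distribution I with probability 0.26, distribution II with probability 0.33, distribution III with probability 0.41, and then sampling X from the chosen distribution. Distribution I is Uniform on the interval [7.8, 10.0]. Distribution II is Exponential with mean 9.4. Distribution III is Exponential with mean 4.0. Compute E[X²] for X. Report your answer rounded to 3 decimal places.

For each component E[X²] = Var + (mean)², giving I: 79.6133; II: 176.72; III: 32.
Overall E[X²] = 0.26·79.6133 + 0.33·176.72 + 0.41·32 = 92.1371.

92.137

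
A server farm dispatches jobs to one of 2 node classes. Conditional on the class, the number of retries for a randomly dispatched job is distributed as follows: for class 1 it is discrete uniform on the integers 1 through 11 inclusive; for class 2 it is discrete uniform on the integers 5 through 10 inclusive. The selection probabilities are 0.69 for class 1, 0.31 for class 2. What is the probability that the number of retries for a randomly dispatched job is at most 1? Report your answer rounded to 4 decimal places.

0.0627

Conditional on each class, P(X ≤ 1): 1: 0.0909091; 2: 0.
By total probability, P(X ≤ 1) = 0.69·0.0909091 + 0.31·0 = 0.0627273.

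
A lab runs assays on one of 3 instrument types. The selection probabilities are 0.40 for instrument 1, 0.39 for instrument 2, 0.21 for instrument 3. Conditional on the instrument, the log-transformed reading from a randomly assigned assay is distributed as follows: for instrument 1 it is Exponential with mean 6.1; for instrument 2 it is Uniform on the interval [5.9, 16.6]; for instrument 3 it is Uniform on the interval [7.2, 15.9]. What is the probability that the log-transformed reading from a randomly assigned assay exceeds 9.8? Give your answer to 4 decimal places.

0.4753

Conditional on each instrument, P(X > 9.8): 1: 0.200577; 2: 0.635514; 3: 0.701149.
By total probability, P(X > 9.8) = 0.4·0.200577 + 0.39·0.635514 + 0.21·0.701149 = 0.475323.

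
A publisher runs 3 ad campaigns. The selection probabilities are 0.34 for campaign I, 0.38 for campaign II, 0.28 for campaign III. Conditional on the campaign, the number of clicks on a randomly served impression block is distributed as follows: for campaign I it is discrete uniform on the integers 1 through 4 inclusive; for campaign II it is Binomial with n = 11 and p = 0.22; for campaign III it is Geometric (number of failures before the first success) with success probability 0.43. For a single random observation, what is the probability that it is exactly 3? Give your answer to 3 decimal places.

0.199

Conditional on each campaign, P(X = 3): I: 0.25; II: 0.240718; III: 0.079633.
By total probability, P(X = 3) = 0.34·0.25 + 0.38·0.240718 + 0.28·0.079633 = 0.19877.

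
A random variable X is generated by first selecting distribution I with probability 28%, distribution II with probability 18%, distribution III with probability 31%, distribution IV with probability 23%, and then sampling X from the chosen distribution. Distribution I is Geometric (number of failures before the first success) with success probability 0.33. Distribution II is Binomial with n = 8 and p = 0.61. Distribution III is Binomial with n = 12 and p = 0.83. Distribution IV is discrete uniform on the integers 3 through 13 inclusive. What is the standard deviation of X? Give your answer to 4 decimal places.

Per component, I: μ=2.0303, E[X²]=10.2746; II: μ=4.88, E[X²]=25.7176; III: μ=9.96, E[X²]=100.895; IV: μ=8, E[X²]=74.
E[X] = 0.28·2.0303 + 0.18·4.88 + 0.31·9.96 + 0.23·8 = 6.37448.
E[X²] = 0.28·10.2746 + 0.18·25.7176 + 0.31·100.895 + 0.23·74 = 55.8034.
Var(X) = E[X²] − (E[X])² = 55.8034 − 40.6341 = 15.1694.
SD(X) = √15.1694 = 3.89479.

3.8948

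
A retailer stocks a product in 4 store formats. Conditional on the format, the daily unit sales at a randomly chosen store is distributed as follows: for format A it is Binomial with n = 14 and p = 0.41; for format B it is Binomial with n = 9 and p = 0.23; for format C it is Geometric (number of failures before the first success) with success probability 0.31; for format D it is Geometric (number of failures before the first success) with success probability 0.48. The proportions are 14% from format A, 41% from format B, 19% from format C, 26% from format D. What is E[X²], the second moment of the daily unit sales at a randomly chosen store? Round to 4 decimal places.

10.6945

For each component E[X²] = Var + (mean)², giving A: 36.3342; B: 5.8788; C: 12.1342; D: 3.43056.
Overall E[X²] = 0.14·36.3342 + 0.41·5.8788 + 0.19·12.1342 + 0.26·3.43056 = 10.6945.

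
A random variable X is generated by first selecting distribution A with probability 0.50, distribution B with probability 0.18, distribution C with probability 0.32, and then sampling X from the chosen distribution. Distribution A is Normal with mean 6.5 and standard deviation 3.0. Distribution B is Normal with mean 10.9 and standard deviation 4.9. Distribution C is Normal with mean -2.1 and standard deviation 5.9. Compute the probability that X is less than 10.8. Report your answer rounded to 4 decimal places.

Conditional on each component, P(X < 10.8): A: 0.924119; B: 0.491859; C: 0.985608.
By total probability, P(X < 10.8) = 0.5·0.924119 + 0.18·0.491859 + 0.32·0.985608 = 0.865989.

0.8660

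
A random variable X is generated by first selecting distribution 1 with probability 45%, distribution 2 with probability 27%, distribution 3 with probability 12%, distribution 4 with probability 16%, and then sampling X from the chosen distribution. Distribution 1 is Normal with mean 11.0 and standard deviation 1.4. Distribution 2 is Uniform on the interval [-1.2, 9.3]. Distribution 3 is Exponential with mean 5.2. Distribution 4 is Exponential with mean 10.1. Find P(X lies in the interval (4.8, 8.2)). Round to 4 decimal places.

0.1490

Conditional on each component, P(4.8 < X < 8.2): 1: 0.0227454; 2: 0.32381; 3: 0.190685; 4: 0.177709.
By total probability, P(4.8 < X < 8.2) = 0.45·0.0227454 + 0.27·0.32381 + 0.12·0.190685 + 0.16·0.177709 = 0.14898.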